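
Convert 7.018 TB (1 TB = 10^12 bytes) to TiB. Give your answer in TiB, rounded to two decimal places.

6.38 TiB

7.018 TB = 7.018 × 10^12 bytes = 7,018,000,000,000 bytes
1 TiB = 2^40 bytes = 1,099,511,627,776 bytes
7,018,000,000,000 / 1,099,511,627,776 = 6.38 TiB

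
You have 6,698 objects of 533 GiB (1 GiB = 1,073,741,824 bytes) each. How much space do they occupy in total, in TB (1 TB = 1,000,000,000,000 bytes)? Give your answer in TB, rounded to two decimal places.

3,833.29 TB

Total = 6,698 × 533 GiB = 3,570,034 GiB
= 3,570,034 × 1,073,741,824 bytes = 3,833,294,818,902,016 bytes
1 TB = 1,000,000,000,000 bytes
3,833,294,818,902,016 / 1,000,000,000,000 = 3,833.29 TB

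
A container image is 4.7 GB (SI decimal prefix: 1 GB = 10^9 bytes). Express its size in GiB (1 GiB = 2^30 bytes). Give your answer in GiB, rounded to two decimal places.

4.38 GiB

4.7 GB = 4.7 × 10^9 bytes = 4,700,000,000 bytes
1 GiB = 2^30 bytes = 1,073,741,824 bytes
4,700,000,000 / 1,073,741,824 = 4.38 GiB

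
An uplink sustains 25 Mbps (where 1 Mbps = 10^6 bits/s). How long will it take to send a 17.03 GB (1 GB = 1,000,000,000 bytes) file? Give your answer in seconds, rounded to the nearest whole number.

5,450 seconds

17.03 GB = 17,030,000,000 bytes = 136,240,000,000 bits
25 Mbps = 25,000,000 bits/s
time = 136,240,000,000 / 25,000,000 = 5,450 s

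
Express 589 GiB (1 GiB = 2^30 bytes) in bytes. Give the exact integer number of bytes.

632,433,934,336 bytes

589 × 1,073,741,824 = 632,433,934,336 bytes  (1 GiB = 2^30 bytes)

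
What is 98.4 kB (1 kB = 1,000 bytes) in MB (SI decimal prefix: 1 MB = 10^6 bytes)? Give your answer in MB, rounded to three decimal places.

98.4 kB = 98.4 × 10^3 bytes = 98,400 bytes
1 MB = 10^6 bytes = 1,000,000 bytes
98,400 / 1,000,000 = 0.098 MB

0.098 MB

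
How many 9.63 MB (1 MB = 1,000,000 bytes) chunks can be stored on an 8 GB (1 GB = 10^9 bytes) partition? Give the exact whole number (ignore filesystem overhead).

Capacity: 8 GB = 8,000,000,000 bytes
Per item: 9.63 MB = 9,630,000 bytes
⌊8,000,000,000 / 9,630,000⌋ = 830

830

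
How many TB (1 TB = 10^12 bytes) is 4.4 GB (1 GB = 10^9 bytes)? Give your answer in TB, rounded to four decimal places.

4.4 GB = 4.4 × 10^9 bytes = 4,400,000,000 bytes
1 TB = 1,000,000,000,000 bytes
4,400,000,000 / 1,000,000,000,000 = 0.0044 TB

0.0044 TB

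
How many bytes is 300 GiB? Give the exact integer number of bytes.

322,122,547,200 bytes

300 × 1,073,741,824 = 322,122,547,200 bytes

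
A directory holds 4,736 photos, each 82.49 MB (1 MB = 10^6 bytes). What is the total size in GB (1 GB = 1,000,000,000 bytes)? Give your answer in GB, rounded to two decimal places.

Total = 4,736 × 82.49 MB = 390672.64 MB
= 390672.64 × 1,000,000 bytes = 390,672,640,000 bytes
1 GB = 1,000,000,000 bytes
390,672,640,000 / 1,000,000,000 = 390.67 GB

390.67 GB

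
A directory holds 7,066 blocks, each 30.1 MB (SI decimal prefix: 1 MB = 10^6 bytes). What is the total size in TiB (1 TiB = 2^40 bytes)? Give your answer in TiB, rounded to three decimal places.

Total = 7,066 × 30.1 MB = 212686.6 MB
= 212686.6 × 1,000,000 bytes = 212,686,600,000 bytes
1 TiB = 1,099,511,627,776 bytes
212,686,600,000 / 1,099,511,627,776 = 0.193 TiB

0.193 TiB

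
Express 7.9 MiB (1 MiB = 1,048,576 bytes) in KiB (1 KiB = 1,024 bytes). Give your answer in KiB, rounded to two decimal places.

8,089.60 KiB

7.9 MiB × 1,048,576 bytes/MiB = 8,283,750.4 bytes
1 KiB = 2^10 bytes = 1,024 bytes
8,283,750.4 / 1,024 = 8,089.60 KiB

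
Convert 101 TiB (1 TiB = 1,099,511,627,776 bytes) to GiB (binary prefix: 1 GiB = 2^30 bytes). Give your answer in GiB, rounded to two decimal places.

103,424.00 GiB

101 TiB = 101 × 2^40 bytes = 111,050,674,405,376 bytes
1 GiB = 2^30 bytes = 1,073,741,824 bytes
111,050,674,405,376 / 1,073,741,824 = 103,424.00 GiB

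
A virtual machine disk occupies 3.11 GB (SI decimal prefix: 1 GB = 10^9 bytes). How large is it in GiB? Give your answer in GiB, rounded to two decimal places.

2.90 GiB

3.11 GB × 1,000,000,000 bytes/GB = 3,110,000,000 bytes
1 GiB = 2^30 bytes = 1,073,741,824 bytes
3,110,000,000 / 1,073,741,824 = 2.90 GiB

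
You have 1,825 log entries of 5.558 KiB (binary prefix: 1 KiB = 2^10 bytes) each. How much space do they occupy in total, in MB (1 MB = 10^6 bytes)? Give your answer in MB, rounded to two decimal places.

10.39 MB

Total = 1,825 × 5.558 KiB = 10143.35 KiB
= 10143.35 × 1,024 bytes = 10,386,790.4 bytes
1 MB = 1,000,000 bytes
10,386,790.4 / 1,000,000 = 10.39 MB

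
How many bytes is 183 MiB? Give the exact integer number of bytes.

191,889,408 bytes

183 × 1,048,576 = 191,889,408 bytes  (1 MiB = 2^20 bytes)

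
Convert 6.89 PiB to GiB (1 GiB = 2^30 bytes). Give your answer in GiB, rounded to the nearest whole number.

7,224,689 GiB

6.89 PiB × 1,125,899,906,842,624 bytes/PiB = 7,757,450,358,145,679.36 bytes
1 GiB = 2^30 bytes = 1,073,741,824 bytes
7,757,450,358,145,679.36 / 1,073,741,824 = 7,224,689 GiB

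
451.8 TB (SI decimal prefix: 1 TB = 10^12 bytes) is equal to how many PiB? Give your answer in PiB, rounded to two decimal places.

0.40 PiB

451.8 TB = 451.8 × 10^12 bytes = 451,800,000,000,000 bytes
1 PiB = 1,125,899,906,842,624 bytes
451,800,000,000,000 / 1,125,899,906,842,624 = 0.40 PiB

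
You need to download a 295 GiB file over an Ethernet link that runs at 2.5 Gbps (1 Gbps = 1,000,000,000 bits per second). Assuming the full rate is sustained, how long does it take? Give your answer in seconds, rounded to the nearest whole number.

295 GiB = 316,753,838,080 bytes = 2,534,030,704,640 bits
2.5 Gbps = 2,500,000,000 bits/s
time = 2,534,030,704,640 / 2,500,000,000 = 1,014 s

1,014 seconds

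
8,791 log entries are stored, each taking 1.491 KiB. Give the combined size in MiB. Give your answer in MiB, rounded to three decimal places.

12.800 MiB

Total = 8,791 × 1.491 KiB = 13107.381 KiB
= 13107.381 × 1,024 bytes = 13,421,958.144 bytes
1 MiB = 1,048,576 bytes
13,421,958.144 / 1,048,576 = 12.800 MiB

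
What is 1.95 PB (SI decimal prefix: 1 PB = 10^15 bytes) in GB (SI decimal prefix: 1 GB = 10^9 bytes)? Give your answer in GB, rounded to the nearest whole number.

1,950,000 GB

1.95 PB × 1,000,000,000,000,000 bytes/PB = 1,950,000,000,000,000 bytes
1 GB = 1,000,000,000 bytes
1,950,000,000,000,000 / 1,000,000,000 = 1,950,000 GB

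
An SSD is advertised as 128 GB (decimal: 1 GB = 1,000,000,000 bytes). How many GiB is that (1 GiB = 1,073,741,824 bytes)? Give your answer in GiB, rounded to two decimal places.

128 GB × 1,000,000,000 bytes/GB = 128,000,000,000 bytes
1 GiB = 2^30 bytes = 1,073,741,824 bytes
128,000,000,000 / 1,073,741,824 = 119.21 GiB

119.21 GiB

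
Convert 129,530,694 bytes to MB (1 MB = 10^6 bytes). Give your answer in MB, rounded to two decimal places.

129.53 MB

129,530,694 bytes given.
1 MB = 1,000,000 bytes
129,530,694 / 1,000,000 = 129.53 MB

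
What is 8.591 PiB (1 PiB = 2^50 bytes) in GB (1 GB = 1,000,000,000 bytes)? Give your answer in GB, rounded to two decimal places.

8.591 PiB = 8.591 × 2^50 bytes = 9,672,606,099,684,982.784 bytes
1 GB = 10^9 bytes = 1,000,000,000 bytes
9,672,606,099,684,982.784 / 1,000,000,000 = 9,672,606.10 GB

9,672,606.10 GB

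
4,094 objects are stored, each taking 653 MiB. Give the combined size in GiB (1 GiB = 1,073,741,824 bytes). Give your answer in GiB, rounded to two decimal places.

Total = 4,094 × 653 MiB = 2,673,382 MiB
= 2,673,382 × 1,048,576 bytes = 2,803,244,204,032 bytes
1 GiB = 1,073,741,824 bytes
2,803,244,204,032 / 1,073,741,824 = 2,610.72 GiB

2,610.72 GiB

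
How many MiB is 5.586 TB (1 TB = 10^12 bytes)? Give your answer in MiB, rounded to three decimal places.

5.586 TB = 5.586 × 10^12 bytes = 5,586,000,000,000 bytes
1 MiB = 2^20 bytes = 1,048,576 bytes
5,586,000,000,000 / 1,048,576 = 5,327,224.731 MiB

5,327,224.731 MiB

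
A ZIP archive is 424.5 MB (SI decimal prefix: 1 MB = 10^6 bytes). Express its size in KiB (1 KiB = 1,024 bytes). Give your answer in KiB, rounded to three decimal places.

424.5 MB = 424.5 × 10^6 bytes = 424,500,000 bytes
1 KiB = 2^10 bytes = 1,024 bytes
424,500,000 / 1,024 = 414,550.781 KiB

414,550.781 KiB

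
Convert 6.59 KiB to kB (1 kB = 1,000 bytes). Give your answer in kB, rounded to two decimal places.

6.75 kB

6.59 KiB = 6.59 × 2^10 bytes = 6,748.16 bytes
1 kB = 1,000 bytes
6,748.16 / 1,000 = 6.75 kB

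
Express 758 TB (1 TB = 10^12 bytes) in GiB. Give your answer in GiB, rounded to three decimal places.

758 TB = 758 × 10^12 bytes = 758,000,000,000,000 bytes
1 GiB = 1,073,741,824 bytes
758,000,000,000,000 / 1,073,741,824 = 705,942.512 GiB

705,942.512 GiB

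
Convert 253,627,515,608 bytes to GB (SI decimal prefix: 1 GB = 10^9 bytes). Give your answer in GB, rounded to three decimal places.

253.628 GB

253,627,515,608 bytes given.
1 GB = 1,000,000,000 bytes
253,627,515,608 / 1,000,000,000 = 253.628 GB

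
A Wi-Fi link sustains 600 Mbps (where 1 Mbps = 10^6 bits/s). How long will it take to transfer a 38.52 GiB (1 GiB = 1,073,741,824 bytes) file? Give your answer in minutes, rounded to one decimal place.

38.52 GiB = 41,360,535,060.48 bytes = 330,884,280,483.84 bits
600 Mbps = 600,000,000 bits/s
time = 330,884,280,483.84 / 600,000,000 = 551.47 s
551.47 s / 60 = 9.2 minutes

9.2 minutes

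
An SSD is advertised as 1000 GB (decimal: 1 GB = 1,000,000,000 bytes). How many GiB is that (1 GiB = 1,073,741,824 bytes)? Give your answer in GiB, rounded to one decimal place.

931.3 GiB

1000 GB × 1,000,000,000 bytes/GB = 1,000,000,000,000 bytes
1 GiB = 1,073,741,824 bytes
1,000,000,000,000 / 1,073,741,824 = 931.3 GiB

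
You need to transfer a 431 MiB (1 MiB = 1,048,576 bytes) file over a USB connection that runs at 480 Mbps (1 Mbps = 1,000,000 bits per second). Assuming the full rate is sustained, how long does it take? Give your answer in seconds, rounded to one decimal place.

431 MiB = 451,936,256 bytes = 3,615,490,048 bits
480 Mbps = 480,000,000 bits/s
time = 3,615,490,048 / 480,000,000 = 7.5 s

7.5 seconds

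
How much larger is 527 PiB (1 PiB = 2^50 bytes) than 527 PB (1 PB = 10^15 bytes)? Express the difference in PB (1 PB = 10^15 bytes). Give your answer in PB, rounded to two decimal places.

66.35 PB

527 PiB = 527 × 1,125,899,906,842,624 = 593,349,250,906,062,848 bytes
527 PB = 527 × 1,000,000,000,000,000 = 527,000,000,000,000,000 bytes
difference = 66,349,250,906,062,848 bytes
66,349,250,906,062,848 / 1,000,000,000,000,000 = 66.35 PB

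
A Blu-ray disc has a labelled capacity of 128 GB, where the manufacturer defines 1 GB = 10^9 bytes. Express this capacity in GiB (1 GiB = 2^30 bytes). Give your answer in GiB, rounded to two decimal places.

128 GB = 128 × 10^9 bytes = 128,000,000,000 bytes
1 GiB = 1,073,741,824 bytes
128,000,000,000 / 1,073,741,824 = 119.21 GiB

119.21 GiB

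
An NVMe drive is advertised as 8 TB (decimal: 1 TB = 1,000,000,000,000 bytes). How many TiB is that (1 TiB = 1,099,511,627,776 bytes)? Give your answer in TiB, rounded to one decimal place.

8 TB = 8 × 10^12 bytes = 8,000,000,000,000 bytes
1 TiB = 1,099,511,627,776 bytes
8,000,000,000,000 / 1,099,511,627,776 = 7.3 TiB

7.3 TiB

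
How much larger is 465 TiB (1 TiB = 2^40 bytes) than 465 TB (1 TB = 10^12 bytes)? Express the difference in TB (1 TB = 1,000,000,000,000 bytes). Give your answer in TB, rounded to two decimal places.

465 TiB = 465 × 1,099,511,627,776 = 511,272,906,915,840 bytes
465 TB = 465 × 1,000,000,000,000 = 465,000,000,000,000 bytes
difference = 46,272,906,915,840 bytes
46,272,906,915,840 / 1,000,000,000,000 = 46.27 TB

46.27 TB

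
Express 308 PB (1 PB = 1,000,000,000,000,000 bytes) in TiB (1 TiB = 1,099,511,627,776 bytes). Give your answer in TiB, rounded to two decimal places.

280,124.37 TiB

308 PB = 308 × 10^15 bytes = 308,000,000,000,000,000 bytes
1 TiB = 2^40 bytes = 1,099,511,627,776 bytes
308,000,000,000,000,000 / 1,099,511,627,776 = 280,124.37 TiB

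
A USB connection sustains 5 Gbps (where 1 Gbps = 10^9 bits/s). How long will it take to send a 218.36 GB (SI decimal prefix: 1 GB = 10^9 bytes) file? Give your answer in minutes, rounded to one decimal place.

218.36 GB = 218,360,000,000 bytes = 1,746,880,000,000 bits
5 Gbps = 5,000,000,000 bits/s
time = 1,746,880,000,000 / 5,000,000,000 = 349.38 s
349.38 s / 60 = 5.8 minutes

5.8 minutes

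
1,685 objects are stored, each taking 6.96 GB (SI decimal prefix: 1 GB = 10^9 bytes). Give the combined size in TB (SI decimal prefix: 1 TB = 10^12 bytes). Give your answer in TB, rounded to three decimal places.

11.728 TB

Total = 1,685 × 6.96 GB = 11727.6 GB
= 11727.6 × 1,000,000,000 bytes = 11,727,600,000,000 bytes
1 TB = 1,000,000,000,000 bytes
11,727,600,000,000 / 1,000,000,000,000 = 11.728 TB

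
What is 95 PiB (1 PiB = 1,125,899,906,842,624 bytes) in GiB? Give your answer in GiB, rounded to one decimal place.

95 PiB × 1,125,899,906,842,624 bytes/PiB = 106,960,491,150,049,280 bytes
1 GiB = 1,073,741,824 bytes
106,960,491,150,049,280 / 1,073,741,824 = 99,614,720.0 GiB

99,614,720.0 GiB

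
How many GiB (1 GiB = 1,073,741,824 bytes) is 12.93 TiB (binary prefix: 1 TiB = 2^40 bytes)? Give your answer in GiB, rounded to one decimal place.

13,240.3 GiB

12.93 TiB = 12.93 × 2^40 bytes = 14,216,685,347,143.68 bytes
1 GiB = 2^30 bytes = 1,073,741,824 bytes
14,216,685,347,143.68 / 1,073,741,824 = 13,240.3 GiB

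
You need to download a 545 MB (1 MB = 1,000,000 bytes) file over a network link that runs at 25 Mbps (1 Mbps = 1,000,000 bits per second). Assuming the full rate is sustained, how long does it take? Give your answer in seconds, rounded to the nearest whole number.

174 seconds

545 MB = 545,000,000 bytes = 4,360,000,000 bits
25 Mbps = 25,000,000 bits/s
time = 4,360,000,000 / 25,000,000 = 174 s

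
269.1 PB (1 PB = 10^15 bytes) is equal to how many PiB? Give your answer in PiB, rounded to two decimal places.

239.01 PiB

269.1 PB = 269.1 × 10^15 bytes = 269,100,000,000,000,000 bytes
1 PiB = 1,125,899,906,842,624 bytes
269,100,000,000,000,000 / 1,125,899,906,842,624 = 239.01 PiB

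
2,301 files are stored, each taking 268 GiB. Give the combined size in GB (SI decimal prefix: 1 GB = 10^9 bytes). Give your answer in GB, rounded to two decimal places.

662,142.22 GB

Total = 2,301 × 268 GiB = 616,668 GiB
= 616,668 × 1,073,741,824 bytes = 662,142,223,122,432 bytes
1 GB = 1,000,000,000 bytes
662,142,223,122,432 / 1,000,000,000 = 662,142.22 GB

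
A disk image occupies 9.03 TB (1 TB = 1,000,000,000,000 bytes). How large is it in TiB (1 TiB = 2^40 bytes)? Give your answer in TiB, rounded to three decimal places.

8.213 TiB

9.03 TB × 1,000,000,000,000 bytes/TB = 9,030,000,000,000 bytes
1 TiB = 2^40 bytes = 1,099,511,627,776 bytes
9,030,000,000,000 / 1,099,511,627,776 = 8.213 TiB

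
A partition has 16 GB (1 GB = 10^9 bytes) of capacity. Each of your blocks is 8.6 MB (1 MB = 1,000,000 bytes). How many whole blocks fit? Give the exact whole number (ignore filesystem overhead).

Capacity: 16 GB = 16,000,000,000 bytes
Per item: 8.6 MB = 8,600,000 bytes
⌊16,000,000,000 / 8,600,000⌋ = 1,860

1,860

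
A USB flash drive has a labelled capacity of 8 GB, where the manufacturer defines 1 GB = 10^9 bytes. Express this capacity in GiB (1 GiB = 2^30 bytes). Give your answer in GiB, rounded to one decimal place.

7.5 GiB

8 GB = 8 × 10^9 bytes = 8,000,000,000 bytes
1 GiB = 1,073,741,824 bytes
8,000,000,000 / 1,073,741,824 = 7.5 GiB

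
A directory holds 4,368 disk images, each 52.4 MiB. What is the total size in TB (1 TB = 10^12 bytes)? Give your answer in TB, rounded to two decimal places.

0.24 TB

Total = 4,368 × 52.4 MiB = 228883.2 MiB
= 228883.2 × 1,048,576 bytes = 240,001,430,323.2 bytes
1 TB = 1,000,000,000,000 bytes
240,001,430,323.2 / 1,000,000,000,000 = 0.24 TB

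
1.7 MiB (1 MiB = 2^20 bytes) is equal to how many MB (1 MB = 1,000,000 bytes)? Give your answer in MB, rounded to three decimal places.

1.783 MB

1.7 MiB × 1,048,576 bytes/MiB = 1,782,579.2 bytes
1 MB = 10^6 bytes = 1,000,000 bytes
1,782,579.2 / 1,000,000 = 1.783 MB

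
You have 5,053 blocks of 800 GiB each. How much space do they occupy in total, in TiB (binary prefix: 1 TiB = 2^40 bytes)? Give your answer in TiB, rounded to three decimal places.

3,947.656 TiB

Total = 5,053 × 800 GiB = 4,042,400 GiB
= 4,042,400 × 1,073,741,824 bytes = 4,340,493,949,337,600 bytes
1 TiB = 1,099,511,627,776 bytes
4,340,493,949,337,600 / 1,099,511,627,776 = 3,947.656 TiB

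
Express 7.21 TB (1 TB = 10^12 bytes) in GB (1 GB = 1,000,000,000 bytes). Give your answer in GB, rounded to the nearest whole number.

7.21 TB = 7.21 × 10^12 bytes = 7,210,000,000,000 bytes
1 GB = 1,000,000,000 bytes
7,210,000,000,000 / 1,000,000,000 = 7,210 GB

7,210 GB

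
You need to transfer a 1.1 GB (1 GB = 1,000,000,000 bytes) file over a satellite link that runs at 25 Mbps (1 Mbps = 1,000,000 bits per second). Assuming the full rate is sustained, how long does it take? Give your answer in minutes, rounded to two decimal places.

1.1 GB = 1,100,000,000 bytes = 8,800,000,000 bits
25 Mbps = 25,000,000 bits/s
time = 8,800,000,000 / 25,000,000 = 352.000 s
352.000 s / 60 = 5.87 minutes

5.87 minutes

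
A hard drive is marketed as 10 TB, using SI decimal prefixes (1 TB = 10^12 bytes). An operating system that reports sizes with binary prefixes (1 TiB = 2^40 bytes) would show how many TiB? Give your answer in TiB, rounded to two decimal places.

9.09 TiB

10 TB × 1,000,000,000,000 bytes/TB = 10,000,000,000,000 bytes
1 TiB = 2^40 bytes = 1,099,511,627,776 bytes
10,000,000,000,000 / 1,099,511,627,776 = 9.09 TiB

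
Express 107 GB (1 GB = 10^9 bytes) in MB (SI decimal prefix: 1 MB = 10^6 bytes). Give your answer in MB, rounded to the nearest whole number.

107,000 MB

107 GB = 107 × 10^9 bytes = 107,000,000,000 bytes
1 MB = 10^6 bytes = 1,000,000 bytes
107,000,000,000 / 1,000,000 = 107,000 MB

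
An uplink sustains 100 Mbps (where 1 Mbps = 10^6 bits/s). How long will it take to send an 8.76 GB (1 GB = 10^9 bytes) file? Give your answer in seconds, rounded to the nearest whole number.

8.76 GB = 8,760,000,000 bytes = 70,080,000,000 bits
100 Mbps = 100,000,000 bits/s
time = 70,080,000,000 / 100,000,000 = 701 s

701 seconds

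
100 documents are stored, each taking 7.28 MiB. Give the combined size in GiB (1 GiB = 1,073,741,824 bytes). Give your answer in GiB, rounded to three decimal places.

0.711 GiB

Total = 100 × 7.28 MiB = 728 MiB
= 728 × 1,048,576 bytes = 763,363,328 bytes
1 GiB = 1,073,741,824 bytes
763,363,328 / 1,073,741,824 = 0.711 GiB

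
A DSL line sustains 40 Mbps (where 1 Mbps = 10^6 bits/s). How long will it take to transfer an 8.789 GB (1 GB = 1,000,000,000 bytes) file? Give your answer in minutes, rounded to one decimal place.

8.789 GB = 8,789,000,000 bytes = 70,312,000,000 bits
40 Mbps = 40,000,000 bits/s
time = 70,312,000,000 / 40,000,000 = 1,757.80 s
1,757.80 s / 60 = 29.3 minutes

29.3 minutes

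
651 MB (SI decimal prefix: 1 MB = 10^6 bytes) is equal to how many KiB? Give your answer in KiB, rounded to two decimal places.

651 MB × 1,000,000 bytes/MB = 651,000,000 bytes
1 KiB = 2^10 bytes = 1,024 bytes
651,000,000 / 1,024 = 635,742.19 KiB

635,742.19 KiB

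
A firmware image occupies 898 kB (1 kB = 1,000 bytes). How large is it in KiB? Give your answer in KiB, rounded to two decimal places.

898 kB = 898 × 10^3 bytes = 898,000 bytes
1 KiB = 2^10 bytes = 1,024 bytes
898,000 / 1,024 = 876.95 KiB

876.95 KiB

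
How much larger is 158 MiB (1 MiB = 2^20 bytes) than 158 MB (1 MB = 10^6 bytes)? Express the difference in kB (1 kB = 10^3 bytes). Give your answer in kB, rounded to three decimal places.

158 MiB = 158 × 1,048,576 = 165,675,008 bytes
158 MB = 158 × 1,000,000 = 158,000,000 bytes
difference = 7,675,008 bytes
7,675,008 / 1,000 = 7,675.008 kB

7,675.008 kB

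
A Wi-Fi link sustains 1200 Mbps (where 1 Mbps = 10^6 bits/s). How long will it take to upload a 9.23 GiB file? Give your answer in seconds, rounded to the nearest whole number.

66 seconds

9.23 GiB = 9,910,637,035.52 bytes = 79,285,096,284.16 bits
1200 Mbps = 1,200,000,000 bits/s
time = 79,285,096,284.16 / 1,200,000,000 = 66 s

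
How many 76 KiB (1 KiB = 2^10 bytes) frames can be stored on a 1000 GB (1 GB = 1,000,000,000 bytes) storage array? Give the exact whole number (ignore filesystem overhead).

12,849,506

Capacity: 1000 GB = 1,000,000,000,000 bytes
Per item: 76 KiB = 77,824 bytes
⌊1,000,000,000,000 / 77,824⌋ = 12,849,506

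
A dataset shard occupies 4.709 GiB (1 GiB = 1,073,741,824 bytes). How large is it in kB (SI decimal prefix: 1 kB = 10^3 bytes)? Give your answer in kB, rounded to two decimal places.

4.709 GiB = 4.709 × 2^30 bytes = 5,056,250,249.216 bytes
1 kB = 10^3 bytes = 1,000 bytes
5,056,250,249.216 / 1,000 = 5,056,250.25 kB

5,056,250.25 kB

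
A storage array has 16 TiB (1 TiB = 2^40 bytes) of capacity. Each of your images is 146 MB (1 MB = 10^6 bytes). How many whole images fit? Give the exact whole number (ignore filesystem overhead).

Capacity: 16 TiB = 17,592,186,044,416 bytes
Per item: 146 MB = 146,000,000 bytes
⌊17,592,186,044,416 / 146,000,000⌋ = 120,494

120,494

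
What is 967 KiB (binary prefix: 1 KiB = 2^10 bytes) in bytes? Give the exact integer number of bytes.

967 × 1,024 = 990,208 bytes  (1 KiB = 2^10 bytes)

990,208 bytes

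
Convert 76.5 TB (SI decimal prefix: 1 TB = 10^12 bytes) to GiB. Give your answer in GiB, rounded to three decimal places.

76.5 TB = 76.5 × 10^12 bytes = 76,500,000,000,000 bytes
1 GiB = 1,073,741,824 bytes
76,500,000,000,000 / 1,073,741,824 = 71,246.177 GiB

71,246.177 GiB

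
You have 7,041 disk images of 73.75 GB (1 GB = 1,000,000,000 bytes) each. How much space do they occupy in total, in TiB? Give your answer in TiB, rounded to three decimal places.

472.277 TiB

Total = 7,041 × 73.75 GB = 519273.75 GB
= 519273.75 × 1,000,000,000 bytes = 519,273,750,000,000 bytes
1 TiB = 1,099,511,627,776 bytes
519,273,750,000,000 / 1,099,511,627,776 = 472.277 TiB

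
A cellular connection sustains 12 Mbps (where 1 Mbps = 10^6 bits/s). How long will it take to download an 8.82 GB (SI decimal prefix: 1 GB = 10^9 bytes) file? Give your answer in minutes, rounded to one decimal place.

98.0 minutes

8.82 GB = 8,820,000,000 bytes = 70,560,000,000 bits
12 Mbps = 12,000,000 bits/s
time = 70,560,000,000 / 12,000,000 = 5,880.00 s
5,880.00 s / 60 = 98.0 minutes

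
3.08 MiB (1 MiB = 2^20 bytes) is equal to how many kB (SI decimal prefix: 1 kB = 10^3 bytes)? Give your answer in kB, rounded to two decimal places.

3.08 MiB = 3.08 × 2^20 bytes = 3,229,614.08 bytes
1 kB = 10^3 bytes = 1,000 bytes
3,229,614.08 / 1,000 = 3,229.61 kB

3,229.61 kB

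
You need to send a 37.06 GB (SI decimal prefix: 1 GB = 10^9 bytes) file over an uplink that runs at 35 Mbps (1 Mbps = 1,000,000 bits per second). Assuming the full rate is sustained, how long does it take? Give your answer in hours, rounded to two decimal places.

2.35 hours

37.06 GB = 37,060,000,000 bytes = 296,480,000,000 bits
35 Mbps = 35,000,000 bits/s
time = 296,480,000,000 / 35,000,000 = 8,470.8571 s
8,470.8571 s / 3600 = 2.35 hours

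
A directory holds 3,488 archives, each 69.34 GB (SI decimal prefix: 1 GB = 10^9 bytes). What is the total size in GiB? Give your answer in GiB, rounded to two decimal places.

Total = 3,488 × 69.34 GB = 241857.92 GB
= 241857.92 × 1,000,000,000 bytes = 241,857,920,000,000 bytes
1 GiB = 1,073,741,824 bytes
241,857,920,000,000 / 1,073,741,824 = 225,247.74 GiB

225,247.74 GiB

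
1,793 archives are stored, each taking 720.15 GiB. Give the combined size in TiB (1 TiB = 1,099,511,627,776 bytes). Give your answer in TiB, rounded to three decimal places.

1,260.966 TiB

Total = 1,793 × 720.15 GiB = 1291228.95 GiB
= 1291228.95 × 1,073,741,824 bytes = 1,386,446,527,974,604.8 bytes
1 TiB = 1,099,511,627,776 bytes
1,386,446,527,974,604.8 / 1,099,511,627,776 = 1,260.966 TiB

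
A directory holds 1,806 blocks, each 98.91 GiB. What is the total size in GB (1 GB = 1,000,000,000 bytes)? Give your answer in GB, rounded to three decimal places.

191,804.070 GB

Total = 1,806 × 98.91 GiB = 178631.46 GiB
= 178631.46 × 1,073,741,824 bytes = 191,804,069,684,183.04 bytes
1 GB = 1,000,000,000 bytes
191,804,069,684,183.04 / 1,000,000,000 = 191,804.070 GB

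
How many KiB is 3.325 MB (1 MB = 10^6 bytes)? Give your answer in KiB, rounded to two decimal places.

3.325 MB × 1,000,000 bytes/MB = 3,325,000 bytes
1 KiB = 2^10 bytes = 1,024 bytes
3,325,000 / 1,024 = 3,247.07 KiB

3,247.07 KiB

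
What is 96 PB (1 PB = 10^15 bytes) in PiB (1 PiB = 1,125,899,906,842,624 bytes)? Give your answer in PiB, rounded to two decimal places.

85.27 PiB

96 PB × 1,000,000,000,000,000 bytes/PB = 96,000,000,000,000,000 bytes
1 PiB = 1,125,899,906,842,624 bytes
96,000,000,000,000,000 / 1,125,899,906,842,624 = 85.27 PiB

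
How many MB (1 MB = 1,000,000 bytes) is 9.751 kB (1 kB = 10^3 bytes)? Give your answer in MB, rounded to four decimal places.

9.751 kB × 1,000 bytes/kB = 9,751 bytes
1 MB = 1,000,000 bytes
9,751 / 1,000,000 = 0.0098 MB

0.0098 MB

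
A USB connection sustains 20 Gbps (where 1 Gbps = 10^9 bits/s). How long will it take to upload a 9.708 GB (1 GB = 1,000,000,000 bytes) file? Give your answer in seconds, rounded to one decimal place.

3.9 seconds

9.708 GB = 9,708,000,000 bytes = 77,664,000,000 bits
20 Gbps = 20,000,000,000 bits/s
time = 77,664,000,000 / 20,000,000,000 = 3.9 s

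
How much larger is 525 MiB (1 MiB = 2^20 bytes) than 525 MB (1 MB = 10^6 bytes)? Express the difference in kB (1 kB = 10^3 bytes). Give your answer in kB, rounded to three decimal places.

525 MiB = 525 × 1,048,576 = 550,502,400 bytes
525 MB = 525 × 1,000,000 = 525,000,000 bytes
difference = 25,502,400 bytes
25,502,400 / 1,000 = 25,502.400 kB

25,502.400 kB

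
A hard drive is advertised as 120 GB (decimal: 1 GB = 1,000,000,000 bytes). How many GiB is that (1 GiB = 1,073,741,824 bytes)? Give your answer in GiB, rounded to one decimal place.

111.8 GiB

120 GB = 120 × 10^9 bytes = 120,000,000,000 bytes
1 GiB = 1,073,741,824 bytes
120,000,000,000 / 1,073,741,824 = 111.8 GiB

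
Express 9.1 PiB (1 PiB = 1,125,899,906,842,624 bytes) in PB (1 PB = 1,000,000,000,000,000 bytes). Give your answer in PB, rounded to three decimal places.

9.1 PiB × 1,125,899,906,842,624 bytes/PiB = 10,245,689,152,267,878.4 bytes
1 PB = 10^15 bytes = 1,000,000,000,000,000 bytes
10,245,689,152,267,878.4 / 1,000,000,000,000,000 = 10.246 PB

10.246 PB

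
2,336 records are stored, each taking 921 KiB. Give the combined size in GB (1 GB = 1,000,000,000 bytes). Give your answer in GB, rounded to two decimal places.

Total = 2,336 × 921 KiB = 2,151,456 KiB
= 2,151,456 × 1,024 bytes = 2,203,090,944 bytes
1 GB = 1,000,000,000 bytes
2,203,090,944 / 1,000,000,000 = 2.20 GB

2.20 GB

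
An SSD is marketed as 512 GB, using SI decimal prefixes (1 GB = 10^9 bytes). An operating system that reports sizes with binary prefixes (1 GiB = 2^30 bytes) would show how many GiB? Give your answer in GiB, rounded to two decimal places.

476.84 GiB

512 GB = 512 × 10^9 bytes = 512,000,000,000 bytes
1 GiB = 2^30 bytes = 1,073,741,824 bytes
512,000,000,000 / 1,073,741,824 = 476.84 GiB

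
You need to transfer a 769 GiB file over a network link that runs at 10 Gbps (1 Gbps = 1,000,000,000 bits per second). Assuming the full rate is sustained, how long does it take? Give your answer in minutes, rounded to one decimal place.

769 GiB = 825,707,462,656 bytes = 6,605,659,701,248 bits
10 Gbps = 10,000,000,000 bits/s
time = 6,605,659,701,248 / 10,000,000,000 = 660.57 s
660.57 s / 60 = 11.0 minutes

11.0 minutes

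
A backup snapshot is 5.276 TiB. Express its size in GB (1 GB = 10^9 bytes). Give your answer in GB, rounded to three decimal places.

5.276 TiB = 5.276 × 2^40 bytes = 5,801,023,348,146.176 bytes
1 GB = 10^9 bytes = 1,000,000,000 bytes
5,801,023,348,146.176 / 1,000,000,000 = 5,801.023 GB

5,801.023 GB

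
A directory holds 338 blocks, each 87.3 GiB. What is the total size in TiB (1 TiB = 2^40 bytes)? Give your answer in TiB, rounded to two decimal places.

Total = 338 × 87.3 GiB = 29507.4 GiB
= 29507.4 × 1,073,741,824 bytes = 31,683,329,497,497.6 bytes
1 TiB = 1,099,511,627,776 bytes
31,683,329,497,497.6 / 1,099,511,627,776 = 28.82 TiB

28.82 TiB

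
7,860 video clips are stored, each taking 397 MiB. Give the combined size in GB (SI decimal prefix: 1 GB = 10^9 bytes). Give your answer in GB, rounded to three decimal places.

3,271.998 GB

Total = 7,860 × 397 MiB = 3,120,420 MiB
= 3,120,420 × 1,048,576 bytes = 3,271,997,521,920 bytes
1 GB = 1,000,000,000 bytes
3,271,997,521,920 / 1,000,000,000 = 3,271.998 GB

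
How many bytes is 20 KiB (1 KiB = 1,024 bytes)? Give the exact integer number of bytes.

20 × 1,024 = 20,480 bytes

20,480 bytes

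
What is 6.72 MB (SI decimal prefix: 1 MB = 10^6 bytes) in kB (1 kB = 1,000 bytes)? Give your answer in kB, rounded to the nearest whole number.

6,720 kB

6.72 MB = 6.72 × 10^6 bytes = 6,720,000 bytes
1 kB = 1,000 bytes
6,720,000 / 1,000 = 6,720 kB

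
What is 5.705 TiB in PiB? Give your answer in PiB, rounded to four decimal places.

5.705 TiB = 5.705 × 2^40 bytes = 6,272,713,836,462.08 bytes
1 PiB = 2^50 bytes = 1,125,899,906,842,624 bytes
6,272,713,836,462.08 / 1,125,899,906,842,624 = 0.0056 PiB

0.0056 PiB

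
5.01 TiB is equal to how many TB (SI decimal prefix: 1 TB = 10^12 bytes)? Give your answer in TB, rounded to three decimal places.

5.509 TB

5.01 TiB = 5.01 × 2^40 bytes = 5,508,553,255,157.76 bytes
1 TB = 1,000,000,000,000 bytes
5,508,553,255,157.76 / 1,000,000,000,000 = 5.509 TB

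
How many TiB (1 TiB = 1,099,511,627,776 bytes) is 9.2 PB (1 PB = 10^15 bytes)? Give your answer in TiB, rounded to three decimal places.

9.2 PB × 1,000,000,000,000,000 bytes/PB = 9,200,000,000,000,000 bytes
1 TiB = 2^40 bytes = 1,099,511,627,776 bytes
9,200,000,000,000,000 / 1,099,511,627,776 = 8,367.351 TiB

8,367.351 TiB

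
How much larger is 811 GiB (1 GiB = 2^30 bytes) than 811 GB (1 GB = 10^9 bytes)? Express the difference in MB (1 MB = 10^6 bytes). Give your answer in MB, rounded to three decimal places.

811 GiB = 811 × 1,073,741,824 = 870,804,619,264 bytes
811 GB = 811 × 1,000,000,000 = 811,000,000,000 bytes
difference = 59,804,619,264 bytes
59,804,619,264 / 1,000,000 = 59,804.619 MB

59,804.619 MB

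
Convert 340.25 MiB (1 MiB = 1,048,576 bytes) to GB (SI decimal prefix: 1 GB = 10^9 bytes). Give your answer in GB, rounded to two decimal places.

340.25 MiB × 1,048,576 bytes/MiB = 356,777,984 bytes
1 GB = 1,000,000,000 bytes
356,777,984 / 1,000,000,000 = 0.36 GB

0.36 GB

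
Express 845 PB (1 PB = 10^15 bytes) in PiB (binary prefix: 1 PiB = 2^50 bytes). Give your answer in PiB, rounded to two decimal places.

845 PB = 845 × 10^15 bytes = 845,000,000,000,000,000 bytes
1 PiB = 1,125,899,906,842,624 bytes
845,000,000,000,000,000 / 1,125,899,906,842,624 = 750.51 PiB

750.51 PiB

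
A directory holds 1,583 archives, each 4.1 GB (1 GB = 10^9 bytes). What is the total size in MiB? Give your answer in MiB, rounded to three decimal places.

6,189,632.416 MiB

Total = 1,583 × 4.1 GB = 6490.3 GB
= 6490.3 × 1,000,000,000 bytes = 6,490,300,000,000 bytes
1 MiB = 1,048,576 bytes
6,490,300,000,000 / 1,048,576 = 6,189,632.416 MiB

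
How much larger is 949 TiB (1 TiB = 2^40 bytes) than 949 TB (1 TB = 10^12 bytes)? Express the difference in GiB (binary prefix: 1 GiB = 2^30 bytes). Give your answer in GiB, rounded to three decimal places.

87,950.877 GiB

949 TiB = 949 × 1,099,511,627,776 = 1,043,436,534,759,424 bytes
949 TB = 949 × 1,000,000,000,000 = 949,000,000,000,000 bytes
difference = 94,436,534,759,424 bytes
94,436,534,759,424 / 1,073,741,824 = 87,950.877 GiB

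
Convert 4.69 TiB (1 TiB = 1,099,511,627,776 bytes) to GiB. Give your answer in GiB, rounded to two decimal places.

4.69 TiB = 4.69 × 2^40 bytes = 5,156,709,534,269.44 bytes
1 GiB = 1,073,741,824 bytes
5,156,709,534,269.44 / 1,073,741,824 = 4,802.56 GiB

4,802.56 GiB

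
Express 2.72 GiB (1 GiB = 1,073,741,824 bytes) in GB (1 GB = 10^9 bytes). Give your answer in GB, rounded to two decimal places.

2.72 GiB = 2.72 × 2^30 bytes = 2,920,577,761.28 bytes
1 GB = 10^9 bytes = 1,000,000,000 bytes
2,920,577,761.28 / 1,000,000,000 = 2.92 GB

2.92 GB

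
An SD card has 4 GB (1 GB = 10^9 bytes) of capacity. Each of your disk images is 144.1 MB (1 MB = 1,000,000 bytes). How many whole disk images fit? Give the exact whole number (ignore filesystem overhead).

Capacity: 4 GB = 4,000,000,000 bytes
Per item: 144.1 MB = 144,100,000 bytes
⌊4,000,000,000 / 144,100,000⌋ = 27

27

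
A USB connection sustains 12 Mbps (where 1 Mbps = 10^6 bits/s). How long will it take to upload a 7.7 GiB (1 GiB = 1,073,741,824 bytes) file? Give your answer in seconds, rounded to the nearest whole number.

7.7 GiB = 8,267,812,044.8 bytes = 66,142,496,358.4 bits
12 Mbps = 12,000,000 bits/s
time = 66,142,496,358.4 / 12,000,000 = 5,512 s

5,512 seconds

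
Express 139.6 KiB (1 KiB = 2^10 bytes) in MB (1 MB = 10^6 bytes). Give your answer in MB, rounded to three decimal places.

139.6 KiB × 1,024 bytes/KiB = 142,950.4 bytes
1 MB = 1,000,000 bytes
142,950.4 / 1,000,000 = 0.143 MB

0.143 MB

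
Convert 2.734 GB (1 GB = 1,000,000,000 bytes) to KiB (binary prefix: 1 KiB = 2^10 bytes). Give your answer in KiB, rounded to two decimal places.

2.734 GB = 2.734 × 10^9 bytes = 2,734,000,000 bytes
1 KiB = 1,024 bytes
2,734,000,000 / 1,024 = 2,669,921.88 KiB

2,669,921.88 KiB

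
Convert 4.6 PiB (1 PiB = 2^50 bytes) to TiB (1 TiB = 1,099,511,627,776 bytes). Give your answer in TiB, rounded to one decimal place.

4,710.4 TiB

4.6 PiB × 1,125,899,906,842,624 bytes/PiB = 5,179,139,571,476,070.4 bytes
1 TiB = 2^40 bytes = 1,099,511,627,776 bytes
5,179,139,571,476,070.4 / 1,099,511,627,776 = 4,710.4 TiB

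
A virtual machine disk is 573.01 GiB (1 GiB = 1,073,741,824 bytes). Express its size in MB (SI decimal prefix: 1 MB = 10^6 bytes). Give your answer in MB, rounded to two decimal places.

615,264.80 MB

573.01 GiB × 1,073,741,824 bytes/GiB = 615,264,802,570.24 bytes
1 MB = 1,000,000 bytes
615,264,802,570.24 / 1,000,000 = 615,264.80 MB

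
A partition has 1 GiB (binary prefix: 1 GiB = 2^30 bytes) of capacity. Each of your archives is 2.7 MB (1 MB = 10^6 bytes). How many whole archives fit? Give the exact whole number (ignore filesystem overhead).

Capacity: 1 GiB = 1,073,741,824 bytes
Per item: 2.7 MB = 2,700,000 bytes
⌊1,073,741,824 / 2,700,000⌋ = 397

397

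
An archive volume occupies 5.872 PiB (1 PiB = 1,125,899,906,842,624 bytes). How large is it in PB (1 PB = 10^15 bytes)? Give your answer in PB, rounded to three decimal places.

5.872 PiB × 1,125,899,906,842,624 bytes/PiB = 6,611,284,252,979,888.128 bytes
1 PB = 1,000,000,000,000,000 bytes
6,611,284,252,979,888.128 / 1,000,000,000,000,000 = 6.611 PB

6.611 PB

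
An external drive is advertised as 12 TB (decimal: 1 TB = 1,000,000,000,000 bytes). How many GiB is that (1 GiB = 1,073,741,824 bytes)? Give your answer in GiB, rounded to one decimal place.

12 TB × 1,000,000,000,000 bytes/TB = 12,000,000,000,000 bytes
1 GiB = 2^30 bytes = 1,073,741,824 bytes
12,000,000,000,000 / 1,073,741,824 = 11,175.9 GiB

11,175.9 GiB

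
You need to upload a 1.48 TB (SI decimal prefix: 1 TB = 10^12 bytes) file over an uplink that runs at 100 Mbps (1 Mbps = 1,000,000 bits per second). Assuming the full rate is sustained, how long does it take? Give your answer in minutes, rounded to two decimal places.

1,973.33 minutes

1.48 TB = 1,480,000,000,000 bytes = 11,840,000,000,000 bits
100 Mbps = 100,000,000 bits/s
time = 11,840,000,000,000 / 100,000,000 = 118,400.000 s
118,400.000 s / 60 = 1,973.33 minutes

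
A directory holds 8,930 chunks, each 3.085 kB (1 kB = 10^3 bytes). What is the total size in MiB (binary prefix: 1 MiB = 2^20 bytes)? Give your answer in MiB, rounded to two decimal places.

26.27 MiB

Total = 8,930 × 3.085 kB = 27549.05 kB
= 27549.05 × 1,000 bytes = 27,549,050 bytes
1 MiB = 1,048,576 bytes
27,549,050 / 1,048,576 = 26.27 MiB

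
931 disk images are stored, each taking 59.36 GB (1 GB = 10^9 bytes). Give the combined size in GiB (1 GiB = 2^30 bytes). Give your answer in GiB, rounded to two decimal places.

Total = 931 × 59.36 GB = 55264.16 GB
= 55264.16 × 1,000,000,000 bytes = 55,264,160,000,000 bytes
1 GiB = 1,073,741,824 bytes
55,264,160,000,000 / 1,073,741,824 = 51,468.76 GiB

51,468.76 GiB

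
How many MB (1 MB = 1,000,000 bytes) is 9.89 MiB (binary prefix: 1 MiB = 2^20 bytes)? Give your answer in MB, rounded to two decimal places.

9.89 MiB = 9.89 × 2^20 bytes = 10,370,416.64 bytes
1 MB = 1,000,000 bytes
10,370,416.64 / 1,000,000 = 10.37 MB

10.37 MB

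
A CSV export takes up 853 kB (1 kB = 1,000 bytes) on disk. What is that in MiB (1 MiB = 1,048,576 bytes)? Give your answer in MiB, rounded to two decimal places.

0.81 MiB

853 kB = 853 × 10^3 bytes = 853,000 bytes
1 MiB = 2^20 bytes = 1,048,576 bytes
853,000 / 1,048,576 = 0.81 MiB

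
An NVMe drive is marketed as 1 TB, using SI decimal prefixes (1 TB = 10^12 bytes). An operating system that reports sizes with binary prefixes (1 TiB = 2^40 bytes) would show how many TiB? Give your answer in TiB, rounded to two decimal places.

0.91 TiB

1 TB = 1 × 10^12 bytes = 1,000,000,000,000 bytes
1 TiB = 1,099,511,627,776 bytes
1,000,000,000,000 / 1,099,511,627,776 = 0.91 TiB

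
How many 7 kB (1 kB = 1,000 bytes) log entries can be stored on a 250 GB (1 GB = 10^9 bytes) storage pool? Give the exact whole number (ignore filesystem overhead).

35,714,285

Capacity: 250 GB = 250,000,000,000 bytes
Per item: 7 kB = 7,000 bytes
⌊250,000,000,000 / 7,000⌋ = 35,714,285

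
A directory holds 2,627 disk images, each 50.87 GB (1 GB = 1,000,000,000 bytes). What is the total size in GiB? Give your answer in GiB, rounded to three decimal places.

Total = 2,627 × 50.87 GB = 133635.49 GB
= 133635.49 × 1,000,000,000 bytes = 133,635,490,000,000 bytes
1 GiB = 1,073,741,824 bytes
133,635,490,000,000 / 1,073,741,824 = 124,457.749 GiB

124,457.749 GiB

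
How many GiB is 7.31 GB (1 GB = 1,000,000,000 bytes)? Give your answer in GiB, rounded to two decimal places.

6.81 GiB

7.31 GB = 7.31 × 10^9 bytes = 7,310,000,000 bytes
1 GiB = 1,073,741,824 bytes
7,310,000,000 / 1,073,741,824 = 6.81 GiB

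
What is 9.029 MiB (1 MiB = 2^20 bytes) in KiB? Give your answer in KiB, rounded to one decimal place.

9,245.7 KiB

9.029 MiB = 9.029 × 2^20 bytes = 9,467,592.704 bytes
1 KiB = 1,024 bytes
9,467,592.704 / 1,024 = 9,245.7 KiB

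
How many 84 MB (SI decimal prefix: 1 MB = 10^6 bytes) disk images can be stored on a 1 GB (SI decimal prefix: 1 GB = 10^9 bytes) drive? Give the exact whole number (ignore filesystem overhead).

11

Capacity: 1 GB = 1,000,000,000 bytes
Per item: 84 MB = 84,000,000 bytes
⌊1,000,000,000 / 84,000,000⌋ = 11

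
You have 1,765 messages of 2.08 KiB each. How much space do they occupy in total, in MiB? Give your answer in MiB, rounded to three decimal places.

3.585 MiB

Total = 1,765 × 2.08 KiB = 3671.2 KiB
= 3671.2 × 1,024 bytes = 3,759,308.8 bytes
1 MiB = 1,048,576 bytes
3,759,308.8 / 1,048,576 = 3.585 MiB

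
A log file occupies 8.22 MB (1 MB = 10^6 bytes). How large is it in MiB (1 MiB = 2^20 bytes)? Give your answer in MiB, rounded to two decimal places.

8.22 MB × 1,000,000 bytes/MB = 8,220,000 bytes
1 MiB = 2^20 bytes = 1,048,576 bytes
8,220,000 / 1,048,576 = 7.84 MiB

7.84 MiB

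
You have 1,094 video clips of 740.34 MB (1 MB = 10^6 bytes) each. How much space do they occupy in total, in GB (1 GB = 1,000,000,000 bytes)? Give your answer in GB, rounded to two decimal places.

809.93 GB

Total = 1,094 × 740.34 MB = 809931.96 MB
= 809931.96 × 1,000,000 bytes = 809,931,960,000 bytes
1 GB = 1,000,000,000 bytes
809,931,960,000 / 1,000,000,000 = 809.93 GB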